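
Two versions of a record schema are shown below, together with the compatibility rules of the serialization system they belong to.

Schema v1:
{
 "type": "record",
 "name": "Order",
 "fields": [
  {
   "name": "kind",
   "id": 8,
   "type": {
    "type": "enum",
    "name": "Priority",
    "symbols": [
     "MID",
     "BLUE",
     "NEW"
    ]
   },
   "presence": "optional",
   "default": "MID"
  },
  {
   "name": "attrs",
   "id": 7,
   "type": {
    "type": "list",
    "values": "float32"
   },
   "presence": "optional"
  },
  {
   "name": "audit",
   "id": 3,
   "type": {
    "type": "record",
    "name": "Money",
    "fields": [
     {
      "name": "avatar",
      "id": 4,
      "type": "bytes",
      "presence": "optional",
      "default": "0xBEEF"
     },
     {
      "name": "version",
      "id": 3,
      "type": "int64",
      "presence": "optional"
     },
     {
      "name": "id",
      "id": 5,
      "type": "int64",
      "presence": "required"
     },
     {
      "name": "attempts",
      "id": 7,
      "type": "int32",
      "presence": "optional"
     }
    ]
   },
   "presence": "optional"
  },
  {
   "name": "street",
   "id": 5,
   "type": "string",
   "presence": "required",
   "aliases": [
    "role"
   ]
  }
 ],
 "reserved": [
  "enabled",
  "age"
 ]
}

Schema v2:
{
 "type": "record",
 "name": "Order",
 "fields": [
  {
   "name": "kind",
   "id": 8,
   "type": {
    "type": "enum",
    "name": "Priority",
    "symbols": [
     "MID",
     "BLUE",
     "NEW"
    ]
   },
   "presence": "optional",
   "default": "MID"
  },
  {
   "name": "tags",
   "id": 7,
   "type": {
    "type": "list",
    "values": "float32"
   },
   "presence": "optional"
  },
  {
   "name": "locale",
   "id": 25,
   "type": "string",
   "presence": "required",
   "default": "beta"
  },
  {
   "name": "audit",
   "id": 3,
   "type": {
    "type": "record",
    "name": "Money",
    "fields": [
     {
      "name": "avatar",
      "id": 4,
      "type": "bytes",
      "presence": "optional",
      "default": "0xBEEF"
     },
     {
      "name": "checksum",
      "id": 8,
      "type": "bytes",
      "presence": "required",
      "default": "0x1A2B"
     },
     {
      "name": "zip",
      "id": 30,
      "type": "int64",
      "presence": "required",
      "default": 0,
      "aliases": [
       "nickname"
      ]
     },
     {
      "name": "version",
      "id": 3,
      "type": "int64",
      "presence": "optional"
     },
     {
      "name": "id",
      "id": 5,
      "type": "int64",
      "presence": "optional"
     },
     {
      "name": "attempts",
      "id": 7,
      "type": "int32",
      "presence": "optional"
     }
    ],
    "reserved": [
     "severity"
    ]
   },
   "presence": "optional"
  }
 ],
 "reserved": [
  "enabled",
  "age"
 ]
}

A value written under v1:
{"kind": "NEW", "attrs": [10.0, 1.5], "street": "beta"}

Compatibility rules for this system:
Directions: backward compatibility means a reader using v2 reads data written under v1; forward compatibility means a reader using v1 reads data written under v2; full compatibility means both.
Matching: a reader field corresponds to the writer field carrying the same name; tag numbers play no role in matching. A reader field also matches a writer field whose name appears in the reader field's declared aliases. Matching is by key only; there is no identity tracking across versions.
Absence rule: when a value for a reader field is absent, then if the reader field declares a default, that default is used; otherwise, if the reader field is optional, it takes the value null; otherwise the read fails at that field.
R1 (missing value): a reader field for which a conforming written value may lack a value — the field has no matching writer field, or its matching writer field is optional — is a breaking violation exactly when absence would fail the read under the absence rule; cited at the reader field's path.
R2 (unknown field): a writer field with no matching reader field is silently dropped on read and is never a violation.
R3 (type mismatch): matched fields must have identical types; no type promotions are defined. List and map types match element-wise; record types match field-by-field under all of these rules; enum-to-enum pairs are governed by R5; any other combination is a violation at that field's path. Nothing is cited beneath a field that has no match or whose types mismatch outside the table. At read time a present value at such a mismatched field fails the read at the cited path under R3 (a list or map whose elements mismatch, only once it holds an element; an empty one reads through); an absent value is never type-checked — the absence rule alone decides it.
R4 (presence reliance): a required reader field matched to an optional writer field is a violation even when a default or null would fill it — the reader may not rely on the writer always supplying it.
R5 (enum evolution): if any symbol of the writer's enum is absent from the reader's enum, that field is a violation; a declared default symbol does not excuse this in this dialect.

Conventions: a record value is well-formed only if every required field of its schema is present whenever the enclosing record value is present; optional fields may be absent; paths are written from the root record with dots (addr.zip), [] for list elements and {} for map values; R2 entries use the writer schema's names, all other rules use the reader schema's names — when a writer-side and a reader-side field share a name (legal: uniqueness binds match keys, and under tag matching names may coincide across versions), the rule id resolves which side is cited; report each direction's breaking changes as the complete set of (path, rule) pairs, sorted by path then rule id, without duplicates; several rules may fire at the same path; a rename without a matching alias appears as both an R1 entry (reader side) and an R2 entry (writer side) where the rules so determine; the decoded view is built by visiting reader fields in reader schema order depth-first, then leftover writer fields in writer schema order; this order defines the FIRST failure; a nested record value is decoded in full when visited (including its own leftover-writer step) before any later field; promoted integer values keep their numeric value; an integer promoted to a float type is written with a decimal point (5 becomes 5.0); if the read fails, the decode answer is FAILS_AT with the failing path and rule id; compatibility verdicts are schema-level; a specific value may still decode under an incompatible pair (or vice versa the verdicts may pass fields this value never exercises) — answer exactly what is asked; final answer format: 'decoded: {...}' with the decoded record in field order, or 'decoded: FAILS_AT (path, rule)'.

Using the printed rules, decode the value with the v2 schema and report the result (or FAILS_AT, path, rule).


arrows below run writer -> reader for Order
decode walk for Order under reader schema v2:
  kind := "NEW"
  tags := null (not supplied -> null)
  locale := "beta" (no value, default fills)
  audit := null (not supplied -> null)
  writer attrs: unmatched, discarded
  writer street: unmatched, discarded
  => decoded: {"kind": "NEW", "tags": null, "locale": "beta", "audit": null}
the other Order changes do not affect what is asked:
  field id in record Money: required changed to optional -> schema-level compatibility only; this Order value's decode is unchanged
  added field checksum to record Money: required bytes, tag 8, default 0x1A2B (in v2 it sits immediately before version) -> fires no rule on Order under this dialect and leaves the result unchanged
  added field zip to record Money: required int64, tag 30, default 0 (in v2 it sits immediately before version) -> fires no rule on Order under this dialect and leaves the result unchanged

decoded: {"kind": "NEW", "tags": null, "locale": "beta", "audit": null}


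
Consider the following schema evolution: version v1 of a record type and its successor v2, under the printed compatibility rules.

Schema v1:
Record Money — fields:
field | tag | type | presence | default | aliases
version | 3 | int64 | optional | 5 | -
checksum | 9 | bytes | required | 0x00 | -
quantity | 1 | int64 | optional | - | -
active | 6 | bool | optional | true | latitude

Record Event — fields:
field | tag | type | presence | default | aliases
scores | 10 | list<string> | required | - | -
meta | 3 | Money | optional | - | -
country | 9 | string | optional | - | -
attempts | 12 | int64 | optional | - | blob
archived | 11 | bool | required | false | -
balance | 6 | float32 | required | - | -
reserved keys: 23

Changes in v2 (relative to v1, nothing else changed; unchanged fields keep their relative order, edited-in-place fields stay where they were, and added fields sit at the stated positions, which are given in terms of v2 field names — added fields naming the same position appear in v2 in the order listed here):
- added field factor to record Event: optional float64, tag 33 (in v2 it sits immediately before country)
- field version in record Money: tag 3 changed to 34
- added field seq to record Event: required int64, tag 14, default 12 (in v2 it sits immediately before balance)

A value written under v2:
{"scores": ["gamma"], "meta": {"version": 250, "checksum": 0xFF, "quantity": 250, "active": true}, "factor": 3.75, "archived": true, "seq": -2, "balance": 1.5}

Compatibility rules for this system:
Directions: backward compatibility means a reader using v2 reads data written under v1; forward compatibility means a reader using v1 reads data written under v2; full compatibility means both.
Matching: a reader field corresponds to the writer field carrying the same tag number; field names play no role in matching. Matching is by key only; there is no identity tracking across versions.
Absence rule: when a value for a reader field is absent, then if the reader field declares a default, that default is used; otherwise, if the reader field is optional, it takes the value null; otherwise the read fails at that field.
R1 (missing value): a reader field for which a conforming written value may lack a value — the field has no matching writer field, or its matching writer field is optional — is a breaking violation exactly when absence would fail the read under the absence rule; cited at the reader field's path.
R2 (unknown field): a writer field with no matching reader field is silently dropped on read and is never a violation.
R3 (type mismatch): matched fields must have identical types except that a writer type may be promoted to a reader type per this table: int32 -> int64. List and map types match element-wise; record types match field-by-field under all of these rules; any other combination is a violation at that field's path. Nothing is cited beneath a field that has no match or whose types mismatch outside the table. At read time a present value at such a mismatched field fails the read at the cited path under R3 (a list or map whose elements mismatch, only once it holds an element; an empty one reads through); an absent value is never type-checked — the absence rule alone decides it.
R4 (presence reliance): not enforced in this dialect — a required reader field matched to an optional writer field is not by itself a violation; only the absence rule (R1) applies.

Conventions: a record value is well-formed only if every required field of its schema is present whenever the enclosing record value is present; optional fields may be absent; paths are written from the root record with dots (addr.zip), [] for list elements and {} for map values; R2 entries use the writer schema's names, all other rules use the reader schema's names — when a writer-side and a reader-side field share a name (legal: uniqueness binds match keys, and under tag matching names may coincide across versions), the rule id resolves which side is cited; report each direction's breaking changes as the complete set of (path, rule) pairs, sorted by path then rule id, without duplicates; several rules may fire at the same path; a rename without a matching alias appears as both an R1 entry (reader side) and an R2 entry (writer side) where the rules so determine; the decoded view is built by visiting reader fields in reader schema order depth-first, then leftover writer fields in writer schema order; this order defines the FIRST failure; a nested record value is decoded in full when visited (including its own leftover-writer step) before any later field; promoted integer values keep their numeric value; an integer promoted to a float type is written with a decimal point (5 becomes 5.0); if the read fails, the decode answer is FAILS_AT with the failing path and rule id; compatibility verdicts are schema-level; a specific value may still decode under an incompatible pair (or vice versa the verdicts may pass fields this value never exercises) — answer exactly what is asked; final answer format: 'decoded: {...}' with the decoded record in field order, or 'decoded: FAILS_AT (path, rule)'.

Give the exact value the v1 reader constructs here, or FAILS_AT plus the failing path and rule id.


the writer's type comes first in each Event pair
decode walk for Event under reader schema v1:
  scores := ["gamma"]
  meta.version := 5 (absent -> default)
  meta.checksum := 0xFF
  meta.quantity := 250
  meta.active := true
  writer meta.version: unknown -> dropped
  country := null (absent, optional -> null)
  attempts := null (absent, optional -> null)
  archived := true
  balance := 1.5
  writer factor: unknown -> dropped
  writer seq: unknown -> dropped
  => decoded: {"scores": ["gamma"], "meta": {"version": 5, "checksum": 0xFF, "quantity": 250, "active": true}, "country": null, "attempts": null, "archived": true, "balance": 1.5}
the other Event changes do not affect what is asked:
  added field factor to record Event: optional float64, tag 33 (in v2 it sits immediately before country) -> fires no rule on Event under this dialect and leaves the result unchanged
  added field seq to record Event: required int64, tag 14, default 12 (in v2 it sits immediately before balance) -> fires no rule on Event under this dialect and leaves the result unchanged

decoded: {"scores": ["gamma"], "meta": {"version": 5, "checksum": 0xFF, "quantity": 250, "active": true}, "country": null, "attempts": null, "archived": true, "balance": 1.5}


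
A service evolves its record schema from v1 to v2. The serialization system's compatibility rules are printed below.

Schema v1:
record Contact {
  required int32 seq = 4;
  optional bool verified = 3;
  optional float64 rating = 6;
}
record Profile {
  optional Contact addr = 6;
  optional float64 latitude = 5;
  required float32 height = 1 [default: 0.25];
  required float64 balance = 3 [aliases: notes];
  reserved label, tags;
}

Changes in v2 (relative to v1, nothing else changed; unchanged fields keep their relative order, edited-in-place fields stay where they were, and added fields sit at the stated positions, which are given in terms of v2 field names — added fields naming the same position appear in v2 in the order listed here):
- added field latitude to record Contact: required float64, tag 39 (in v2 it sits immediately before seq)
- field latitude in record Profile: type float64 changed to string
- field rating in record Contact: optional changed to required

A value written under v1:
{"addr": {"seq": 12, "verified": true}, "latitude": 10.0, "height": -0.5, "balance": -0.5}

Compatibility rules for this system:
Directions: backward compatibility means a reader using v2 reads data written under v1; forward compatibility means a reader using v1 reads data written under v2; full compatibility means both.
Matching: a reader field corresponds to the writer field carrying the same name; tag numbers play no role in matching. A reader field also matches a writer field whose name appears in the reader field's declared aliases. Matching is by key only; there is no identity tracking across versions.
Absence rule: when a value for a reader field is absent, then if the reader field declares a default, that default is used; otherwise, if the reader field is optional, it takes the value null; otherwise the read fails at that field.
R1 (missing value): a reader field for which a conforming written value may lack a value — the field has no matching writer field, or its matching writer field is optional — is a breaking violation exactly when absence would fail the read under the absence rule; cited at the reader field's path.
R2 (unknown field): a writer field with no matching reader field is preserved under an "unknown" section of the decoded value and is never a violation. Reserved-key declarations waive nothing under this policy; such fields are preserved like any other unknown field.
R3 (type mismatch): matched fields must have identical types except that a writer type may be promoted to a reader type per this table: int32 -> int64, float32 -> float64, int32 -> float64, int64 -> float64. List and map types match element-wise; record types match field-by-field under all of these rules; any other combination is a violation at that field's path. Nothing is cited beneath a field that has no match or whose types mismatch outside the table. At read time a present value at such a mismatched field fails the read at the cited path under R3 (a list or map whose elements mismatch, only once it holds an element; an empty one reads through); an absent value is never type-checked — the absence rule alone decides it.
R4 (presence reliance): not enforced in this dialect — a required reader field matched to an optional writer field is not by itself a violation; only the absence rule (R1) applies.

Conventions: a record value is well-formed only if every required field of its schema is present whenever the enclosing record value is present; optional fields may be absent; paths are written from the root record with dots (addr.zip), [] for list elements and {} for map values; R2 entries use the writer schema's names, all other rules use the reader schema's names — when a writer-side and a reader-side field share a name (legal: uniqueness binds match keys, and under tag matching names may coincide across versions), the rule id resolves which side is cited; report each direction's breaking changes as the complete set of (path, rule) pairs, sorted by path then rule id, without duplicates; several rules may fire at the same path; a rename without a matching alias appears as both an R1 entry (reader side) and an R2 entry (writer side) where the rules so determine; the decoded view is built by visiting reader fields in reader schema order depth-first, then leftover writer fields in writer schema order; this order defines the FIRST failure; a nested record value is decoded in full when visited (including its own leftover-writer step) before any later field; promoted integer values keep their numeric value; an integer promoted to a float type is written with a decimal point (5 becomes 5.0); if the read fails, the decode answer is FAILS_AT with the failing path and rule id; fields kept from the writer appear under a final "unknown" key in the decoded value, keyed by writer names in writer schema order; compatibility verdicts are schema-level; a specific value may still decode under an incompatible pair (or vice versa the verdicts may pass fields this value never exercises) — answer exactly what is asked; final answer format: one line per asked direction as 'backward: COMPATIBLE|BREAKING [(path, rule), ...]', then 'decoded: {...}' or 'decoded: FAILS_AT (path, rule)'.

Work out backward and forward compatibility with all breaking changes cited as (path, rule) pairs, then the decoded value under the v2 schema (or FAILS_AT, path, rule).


the writer's type comes first in each Profile pair
backward analysis of Profile with v2 as reader and v1 as writer:
  addr <- addr (Contact -> Contact, writer optional)
  latitude <- latitude (float64 -> string, writer optional)
  height <- height (float32 -> float32, writer required)
  balance <- balance (float64 -> float64, writer required)
  addr.latitude: no writer-side match
  addr.seq <- addr.seq (int32 -> int32, writer required)
  addr.verified <- addr.verified (bool -> bool, writer optional)
  addr.rating <- addr.rating (float64 -> float64, writer optional)
  R1 fires at addr.latitude
  R1 fires at addr.rating
  R3 fires at latitude
  => backward verdict for Profile: BREAKING, 3 violation(s)
forward analysis of Profile with v1 as reader and v2 as writer:
  addr <- addr (Contact -> Contact, writer optional)
  latitude <- latitude (string -> float64, writer optional)
  height <- height (float32 -> float32, writer required)
  balance <- balance (float64 -> float64, writer required)
  addr.seq <- addr.seq (int32 -> int32, writer required)
  addr.verified <- addr.verified (bool -> bool, writer optional)
  addr.rating <- addr.rating (float64 -> float64, writer required)
  writer field addr.latitude has no reader counterpart
  R3 fires at latitude
  => forward verdict for Profile: BREAKING, 1 violation(s)
decode (reader v2):
  read fails at addr.latitude under R1 (no fill)
  => FAILS_AT (addr.latitude, R1)

backward: BREAKING [(addr.latitude, R1), (addr.rating, R1), (latitude, R3)]; forward: BREAKING [(latitude, R3)]; decoded: FAILS_AT (addr.latitude, R1)


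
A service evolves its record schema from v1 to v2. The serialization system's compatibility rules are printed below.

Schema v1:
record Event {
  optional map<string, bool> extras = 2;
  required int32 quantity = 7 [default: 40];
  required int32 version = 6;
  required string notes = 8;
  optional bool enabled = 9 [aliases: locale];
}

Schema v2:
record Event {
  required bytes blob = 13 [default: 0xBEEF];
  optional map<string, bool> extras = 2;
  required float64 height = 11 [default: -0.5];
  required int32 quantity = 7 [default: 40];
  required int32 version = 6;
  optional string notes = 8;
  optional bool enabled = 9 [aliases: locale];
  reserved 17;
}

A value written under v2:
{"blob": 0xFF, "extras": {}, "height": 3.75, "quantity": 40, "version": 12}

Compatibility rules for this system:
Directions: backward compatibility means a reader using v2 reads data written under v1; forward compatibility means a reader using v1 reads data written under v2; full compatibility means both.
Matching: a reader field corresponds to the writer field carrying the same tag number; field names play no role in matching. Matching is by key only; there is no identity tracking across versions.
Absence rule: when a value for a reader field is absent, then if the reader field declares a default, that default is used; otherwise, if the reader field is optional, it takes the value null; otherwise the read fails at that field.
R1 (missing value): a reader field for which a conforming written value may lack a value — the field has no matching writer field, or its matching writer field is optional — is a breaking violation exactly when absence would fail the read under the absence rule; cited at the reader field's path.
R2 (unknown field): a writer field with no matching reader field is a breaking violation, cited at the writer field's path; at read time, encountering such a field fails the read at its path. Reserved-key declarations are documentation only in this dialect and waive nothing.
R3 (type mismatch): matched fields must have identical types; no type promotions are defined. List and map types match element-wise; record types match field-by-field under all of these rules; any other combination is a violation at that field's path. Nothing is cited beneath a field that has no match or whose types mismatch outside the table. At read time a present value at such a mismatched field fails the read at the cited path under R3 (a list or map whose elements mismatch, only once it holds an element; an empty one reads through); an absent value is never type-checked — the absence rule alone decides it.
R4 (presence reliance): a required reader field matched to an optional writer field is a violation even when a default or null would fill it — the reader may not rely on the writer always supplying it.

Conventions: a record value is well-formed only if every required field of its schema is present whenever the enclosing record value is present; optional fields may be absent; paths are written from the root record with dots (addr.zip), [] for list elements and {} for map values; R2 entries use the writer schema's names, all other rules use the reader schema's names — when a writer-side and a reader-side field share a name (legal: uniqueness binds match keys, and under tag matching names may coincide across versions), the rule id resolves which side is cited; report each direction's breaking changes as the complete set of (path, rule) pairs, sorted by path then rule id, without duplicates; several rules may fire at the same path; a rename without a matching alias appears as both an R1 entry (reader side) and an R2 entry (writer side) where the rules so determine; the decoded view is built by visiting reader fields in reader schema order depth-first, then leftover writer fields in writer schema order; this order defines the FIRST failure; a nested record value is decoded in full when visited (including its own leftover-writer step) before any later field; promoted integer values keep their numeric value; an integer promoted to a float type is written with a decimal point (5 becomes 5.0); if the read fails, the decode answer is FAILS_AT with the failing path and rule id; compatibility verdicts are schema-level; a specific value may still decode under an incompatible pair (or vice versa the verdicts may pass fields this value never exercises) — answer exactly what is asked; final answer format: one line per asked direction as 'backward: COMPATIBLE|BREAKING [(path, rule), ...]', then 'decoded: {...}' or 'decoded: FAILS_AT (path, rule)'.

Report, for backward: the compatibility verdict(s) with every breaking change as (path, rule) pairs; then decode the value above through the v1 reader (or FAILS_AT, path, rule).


backward: COMPATIBLE []; decoded: FAILS_AT (notes, R1)

the writer's type comes first in each Event pair
backward for Event (reader v2, writer v1):
  blob: no writer-side match
  map<string, bool> -> map<string, bool>, writer optional: extras aligns to extras
  height: no writer-side match
  int32 -> int32, writer required: quantity aligns to quantity
  int32 -> int32, writer required: version aligns to version
  string -> string, writer required: notes aligns to notes
  bool -> bool, writer optional: enabled aligns to enabled
  nothing fires on Event: backward is COMPATIBLE
decode walk for Event under reader schema v1:
  extras := {}
  quantity := 40
  version := 12
  read fails at notes under R1 (no fill)
  => FAILS_AT (notes, R1)
checking off the Event differences that do not matter here:
  added field height to record Event: required float64, tag 11, default -0.5 (in v2 it sits immediately before quantity) -> affects forward compatibility only, which is not asked
  added field blob to record Event: required bytes, tag 13, default 0xBEEF (in v2 it sits immediately before extras) -> affects forward compatibility only, which is not asked


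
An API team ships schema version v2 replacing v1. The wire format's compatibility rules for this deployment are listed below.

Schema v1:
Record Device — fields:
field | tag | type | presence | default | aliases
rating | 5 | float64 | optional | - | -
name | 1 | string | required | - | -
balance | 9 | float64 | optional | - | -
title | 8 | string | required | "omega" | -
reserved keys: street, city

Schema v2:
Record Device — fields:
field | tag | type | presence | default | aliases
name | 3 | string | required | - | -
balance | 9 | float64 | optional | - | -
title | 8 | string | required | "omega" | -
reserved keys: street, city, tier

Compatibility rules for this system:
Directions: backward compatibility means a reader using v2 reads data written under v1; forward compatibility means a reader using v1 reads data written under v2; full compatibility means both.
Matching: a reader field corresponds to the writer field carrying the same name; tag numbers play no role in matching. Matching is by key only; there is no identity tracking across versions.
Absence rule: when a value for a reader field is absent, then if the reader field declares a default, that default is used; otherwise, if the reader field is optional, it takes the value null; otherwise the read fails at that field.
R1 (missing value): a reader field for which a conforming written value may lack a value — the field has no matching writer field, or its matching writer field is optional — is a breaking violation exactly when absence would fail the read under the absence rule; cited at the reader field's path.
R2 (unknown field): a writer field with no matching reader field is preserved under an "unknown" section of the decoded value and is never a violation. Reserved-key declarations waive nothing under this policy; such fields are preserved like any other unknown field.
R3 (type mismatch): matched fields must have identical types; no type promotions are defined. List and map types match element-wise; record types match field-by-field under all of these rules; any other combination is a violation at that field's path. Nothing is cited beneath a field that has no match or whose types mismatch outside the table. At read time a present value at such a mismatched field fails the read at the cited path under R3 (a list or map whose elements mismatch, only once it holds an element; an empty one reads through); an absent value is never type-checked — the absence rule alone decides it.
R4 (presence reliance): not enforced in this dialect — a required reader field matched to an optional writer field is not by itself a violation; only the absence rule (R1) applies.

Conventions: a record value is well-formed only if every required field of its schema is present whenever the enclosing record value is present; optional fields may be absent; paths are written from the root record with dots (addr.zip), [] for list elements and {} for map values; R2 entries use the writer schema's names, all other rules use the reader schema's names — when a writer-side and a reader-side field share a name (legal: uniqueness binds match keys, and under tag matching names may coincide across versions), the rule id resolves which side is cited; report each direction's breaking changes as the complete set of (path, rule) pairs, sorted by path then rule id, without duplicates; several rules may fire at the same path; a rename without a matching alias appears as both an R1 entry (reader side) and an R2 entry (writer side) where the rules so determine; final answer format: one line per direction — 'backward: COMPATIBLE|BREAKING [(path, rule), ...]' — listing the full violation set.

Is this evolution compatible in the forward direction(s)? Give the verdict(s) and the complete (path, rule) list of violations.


in Device below, arrows point writer -> reader
checking forward for Device: reader v1 against writer v2:
  rating has no writer counterpart
  string -> string, writer required: name aligns to name
  float64 -> float64, writer optional: balance aligns to balance
  string -> string, writer required: title aligns to title
  => forward verdict for Device: COMPATIBLE, no violations
the other Device changes do not affect what is asked:
  removed field rating from record Device -> fires no rule on Device, leaving the asked answer as it is
  field name in record Device: tag 1 changed to 3 -> fires no rule on Device, leaving the asked answer as it is

forward: COMPATIBLE []


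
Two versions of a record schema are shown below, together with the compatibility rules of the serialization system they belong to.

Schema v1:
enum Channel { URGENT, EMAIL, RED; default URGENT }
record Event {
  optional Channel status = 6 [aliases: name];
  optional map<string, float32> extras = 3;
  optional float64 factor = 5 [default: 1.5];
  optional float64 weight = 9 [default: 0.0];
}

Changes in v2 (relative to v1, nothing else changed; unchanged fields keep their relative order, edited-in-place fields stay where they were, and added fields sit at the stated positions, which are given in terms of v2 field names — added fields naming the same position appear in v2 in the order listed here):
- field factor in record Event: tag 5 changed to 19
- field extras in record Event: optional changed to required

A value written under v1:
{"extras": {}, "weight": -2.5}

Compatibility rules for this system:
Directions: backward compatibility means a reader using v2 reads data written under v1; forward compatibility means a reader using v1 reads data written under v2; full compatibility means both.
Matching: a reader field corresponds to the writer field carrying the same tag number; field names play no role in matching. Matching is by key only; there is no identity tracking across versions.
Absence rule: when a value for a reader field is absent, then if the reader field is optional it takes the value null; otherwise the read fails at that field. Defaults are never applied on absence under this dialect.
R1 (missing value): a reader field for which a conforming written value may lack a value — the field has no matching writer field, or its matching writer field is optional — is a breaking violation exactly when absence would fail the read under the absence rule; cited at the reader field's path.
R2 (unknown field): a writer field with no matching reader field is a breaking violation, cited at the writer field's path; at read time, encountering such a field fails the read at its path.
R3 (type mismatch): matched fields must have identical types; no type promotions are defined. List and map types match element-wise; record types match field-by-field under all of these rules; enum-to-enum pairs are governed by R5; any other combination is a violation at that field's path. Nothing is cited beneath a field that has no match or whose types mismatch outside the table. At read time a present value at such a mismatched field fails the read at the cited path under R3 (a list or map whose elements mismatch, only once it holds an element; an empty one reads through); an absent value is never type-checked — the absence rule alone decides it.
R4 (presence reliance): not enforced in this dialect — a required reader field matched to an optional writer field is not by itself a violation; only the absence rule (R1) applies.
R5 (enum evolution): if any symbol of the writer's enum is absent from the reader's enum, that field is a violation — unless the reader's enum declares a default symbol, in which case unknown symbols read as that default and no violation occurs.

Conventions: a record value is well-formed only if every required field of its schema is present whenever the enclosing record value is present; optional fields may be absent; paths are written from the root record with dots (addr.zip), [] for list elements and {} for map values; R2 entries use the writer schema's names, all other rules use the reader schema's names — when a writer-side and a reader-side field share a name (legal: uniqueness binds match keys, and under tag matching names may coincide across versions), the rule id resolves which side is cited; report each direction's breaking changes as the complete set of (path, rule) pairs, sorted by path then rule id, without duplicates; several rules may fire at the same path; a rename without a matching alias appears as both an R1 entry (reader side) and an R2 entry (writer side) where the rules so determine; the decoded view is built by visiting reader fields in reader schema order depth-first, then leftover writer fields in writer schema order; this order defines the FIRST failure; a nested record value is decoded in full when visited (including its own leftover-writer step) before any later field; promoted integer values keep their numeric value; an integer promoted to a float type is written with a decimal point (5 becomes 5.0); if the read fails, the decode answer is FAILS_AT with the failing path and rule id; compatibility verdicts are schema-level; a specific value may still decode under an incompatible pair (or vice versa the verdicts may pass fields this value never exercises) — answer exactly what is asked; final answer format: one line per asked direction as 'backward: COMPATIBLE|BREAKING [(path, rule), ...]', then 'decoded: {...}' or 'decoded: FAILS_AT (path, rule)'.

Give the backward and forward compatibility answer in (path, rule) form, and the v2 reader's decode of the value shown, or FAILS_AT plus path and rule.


each type pair in Event: writer, then reader
backward pass over Event, reader schema v2, writer schema v1:
  status <- status (Channel -> Channel, writer optional)
  extras <- extras (map<string, float32> -> map<string, float32>, writer optional)
  no writer field matches reader factor
  weight <- weight (float64 -> float64, writer optional)
  leftover writer field: factor
  breaking: (extras, R1)
  breaking: (factor, R2)
  => 2 violation(s): backward is BREAKING for Event
forward pass over Event, reader schema v1, writer schema v2:
  status <- status (Channel -> Channel, writer optional)
  extras <- extras (map<string, float32> -> map<string, float32>, writer required)
  no writer field matches reader factor
  weight <- weight (float64 -> float64, writer optional)
  leftover writer field: factor
  breaking: (factor, R2)
  => 1 violation(s): forward is BREAKING for Event
decoding the Event value with the v2 reader:
  status := null (absent, optional -> null)
  extras := {}
  factor := null (absent, optional -> null)
  weight := -2.5
  => decoded: {"status": null, "extras": {}, "factor": null, "weight": -2.5}

backward: BREAKING [(extras, R1), (factor, R2)]; forward: BREAKING [(factor, R2)]; decoded: {"status": null, "extras": {}, "factor": null, "weight": -2.5}


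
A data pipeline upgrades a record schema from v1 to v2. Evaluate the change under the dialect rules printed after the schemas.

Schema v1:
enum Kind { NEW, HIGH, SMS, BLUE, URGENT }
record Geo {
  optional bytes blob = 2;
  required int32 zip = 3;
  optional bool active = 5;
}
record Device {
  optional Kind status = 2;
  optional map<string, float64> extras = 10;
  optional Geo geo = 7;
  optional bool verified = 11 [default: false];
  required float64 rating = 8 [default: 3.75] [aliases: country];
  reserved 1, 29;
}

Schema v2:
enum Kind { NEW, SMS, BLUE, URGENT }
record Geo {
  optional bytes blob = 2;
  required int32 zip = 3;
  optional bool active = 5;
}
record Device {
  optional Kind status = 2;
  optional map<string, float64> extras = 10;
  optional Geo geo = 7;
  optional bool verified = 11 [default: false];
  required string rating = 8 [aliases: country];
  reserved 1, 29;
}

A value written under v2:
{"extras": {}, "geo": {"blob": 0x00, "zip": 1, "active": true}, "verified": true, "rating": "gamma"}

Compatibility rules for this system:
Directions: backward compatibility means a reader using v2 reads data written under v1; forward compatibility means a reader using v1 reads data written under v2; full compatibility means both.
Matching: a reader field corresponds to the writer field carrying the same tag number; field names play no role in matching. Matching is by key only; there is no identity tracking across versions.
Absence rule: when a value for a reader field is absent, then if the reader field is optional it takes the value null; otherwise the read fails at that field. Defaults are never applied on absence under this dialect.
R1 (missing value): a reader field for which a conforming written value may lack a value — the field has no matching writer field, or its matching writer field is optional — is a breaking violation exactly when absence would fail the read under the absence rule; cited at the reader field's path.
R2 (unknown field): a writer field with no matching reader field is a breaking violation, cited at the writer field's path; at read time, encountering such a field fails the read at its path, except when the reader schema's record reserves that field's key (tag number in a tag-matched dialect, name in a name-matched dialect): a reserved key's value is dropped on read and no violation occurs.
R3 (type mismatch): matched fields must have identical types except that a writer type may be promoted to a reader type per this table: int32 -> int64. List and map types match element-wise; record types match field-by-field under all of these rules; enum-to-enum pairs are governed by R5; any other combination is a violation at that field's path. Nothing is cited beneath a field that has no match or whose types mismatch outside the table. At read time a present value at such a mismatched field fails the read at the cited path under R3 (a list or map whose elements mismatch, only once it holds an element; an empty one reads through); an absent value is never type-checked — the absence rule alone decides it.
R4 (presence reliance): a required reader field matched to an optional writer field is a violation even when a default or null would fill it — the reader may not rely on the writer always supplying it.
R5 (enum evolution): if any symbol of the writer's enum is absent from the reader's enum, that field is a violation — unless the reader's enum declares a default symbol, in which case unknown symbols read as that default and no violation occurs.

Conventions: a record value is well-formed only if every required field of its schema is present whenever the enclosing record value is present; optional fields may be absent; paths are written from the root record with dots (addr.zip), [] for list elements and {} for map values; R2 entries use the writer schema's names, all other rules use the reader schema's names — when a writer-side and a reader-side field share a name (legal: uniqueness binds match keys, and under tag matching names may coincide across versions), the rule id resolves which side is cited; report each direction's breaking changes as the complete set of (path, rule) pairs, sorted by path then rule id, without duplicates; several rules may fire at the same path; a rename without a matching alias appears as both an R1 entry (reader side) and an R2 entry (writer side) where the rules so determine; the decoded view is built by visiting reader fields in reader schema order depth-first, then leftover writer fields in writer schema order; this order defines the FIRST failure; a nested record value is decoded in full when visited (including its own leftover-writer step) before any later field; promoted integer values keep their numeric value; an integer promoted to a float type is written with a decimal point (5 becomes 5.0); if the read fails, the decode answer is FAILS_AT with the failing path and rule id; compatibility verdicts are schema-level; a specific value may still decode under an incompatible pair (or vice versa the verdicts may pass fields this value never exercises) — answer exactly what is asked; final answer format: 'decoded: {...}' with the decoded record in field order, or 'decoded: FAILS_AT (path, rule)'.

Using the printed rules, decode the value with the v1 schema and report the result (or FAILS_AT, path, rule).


each type pair in Device: writer, then reader
migrating the Device value to v1:
  status := null (not supplied -> null)
  extras := {}
  geo.blob := 0x00
  geo.zip := 1
  geo.active := true
  verified := true
  read fails at rating under R3
  => FAILS_AT (rating, R3)
the other Device changes do not affect what is asked:
  enum Kind (field status in record Device): symbol HIGH removed -> schema-level compatibility only; this Device value's decode is unchanged

decoded: FAILS_AT (rating, R3)
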